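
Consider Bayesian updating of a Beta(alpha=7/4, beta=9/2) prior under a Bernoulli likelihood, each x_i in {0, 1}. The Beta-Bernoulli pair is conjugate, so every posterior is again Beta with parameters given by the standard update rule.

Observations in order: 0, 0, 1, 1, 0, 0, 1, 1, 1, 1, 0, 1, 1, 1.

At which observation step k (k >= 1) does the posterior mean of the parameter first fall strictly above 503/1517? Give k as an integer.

obs 1: x=0 → posterior Beta(7/4, 11/2)
obs 2: x=0 → posterior Beta(7/4, 13/2)
obs 3: x=1 → posterior Beta(11/4, 13/2)
obs 4: x=1 → posterior Beta(15/4, 13/2)
obs 5: x=0 → posterior Beta(15/4, 15/2)
obs 6: x=0 → posterior Beta(15/4, 17/2)
obs 7: x=1 → posterior Beta(19/4, 17/2)
obs 8: x=1 → posterior Beta(23/4, 17/2)
obs 9: x=1 → posterior Beta(27/4, 17/2)
obs 10: x=1 → posterior Beta(31/4, 17/2)
obs 11: x=0 → posterior Beta(31/4, 19/2)
obs 12: x=1 → posterior Beta(35/4, 19/2)
obs 13: x=1 → posterior Beta(39/4, 19/2)
obs 14: x=1 → posterior Beta(43/4, 19/2)

k = 4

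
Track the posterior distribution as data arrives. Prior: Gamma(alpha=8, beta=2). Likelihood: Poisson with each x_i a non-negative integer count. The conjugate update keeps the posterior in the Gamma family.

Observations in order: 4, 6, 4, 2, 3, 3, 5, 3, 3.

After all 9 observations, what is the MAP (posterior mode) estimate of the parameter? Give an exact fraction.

obs 1: x=4 → posterior Gamma(12, 3)
obs 2: x=6 → posterior Gamma(18, 4)
obs 3: x=4 → posterior Gamma(22, 5)
obs 4: x=2 → posterior Gamma(24, 6)
obs 5: x=3 → posterior Gamma(27, 7)
obs 6: x=3 → posterior Gamma(30, 8)
obs 7: x=5 → posterior Gamma(35, 9)
obs 8: x=3 → posterior Gamma(38, 10)
obs 9: x=3 → posterior Gamma(41, 11)

40/11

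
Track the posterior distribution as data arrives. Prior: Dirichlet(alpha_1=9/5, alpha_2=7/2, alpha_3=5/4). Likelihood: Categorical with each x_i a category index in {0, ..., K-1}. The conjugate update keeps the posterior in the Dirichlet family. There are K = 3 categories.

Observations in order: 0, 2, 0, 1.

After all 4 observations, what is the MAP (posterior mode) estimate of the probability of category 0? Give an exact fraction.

56/151

obs 1: x=0 → posterior Dirichlet(14/5, 7/2, 5/4)
obs 2: x=2 → posterior Dirichlet(14/5, 7/2, 9/4)
obs 3: x=0 → posterior Dirichlet(19/5, 7/2, 9/4)
obs 4: x=1 → posterior Dirichlet(19/5, 9/2, 9/4)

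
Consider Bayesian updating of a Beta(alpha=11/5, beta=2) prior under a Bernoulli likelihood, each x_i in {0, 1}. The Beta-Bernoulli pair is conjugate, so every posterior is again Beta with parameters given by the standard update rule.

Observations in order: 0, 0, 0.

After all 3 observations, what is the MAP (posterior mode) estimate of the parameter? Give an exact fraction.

3/13

obs 1: x=0 → posterior Beta(11/5, 3)
obs 2: x=0 → posterior Beta(11/5, 4)
obs 3: x=0 → posterior Beta(11/5, 5)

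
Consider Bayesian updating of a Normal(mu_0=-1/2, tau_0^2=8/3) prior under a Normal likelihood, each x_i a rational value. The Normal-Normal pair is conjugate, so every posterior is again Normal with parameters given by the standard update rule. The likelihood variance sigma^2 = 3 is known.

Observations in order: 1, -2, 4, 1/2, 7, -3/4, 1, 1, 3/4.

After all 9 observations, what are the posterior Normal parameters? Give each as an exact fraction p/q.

mu_0=191/162, tau_0^2=8/27

obs 1: x=1 → posterior Normal(7/34, 24/17)
obs 2: x=-2 → posterior Normal(-1/2, 24/25)
obs 3: x=4 → posterior Normal(13/22, 8/11)
obs 4: x=1/2 → posterior Normal(47/82, 24/41)
obs 5: x=7 → posterior Normal(159/98, 24/49)
obs 6: x=-3/4 → posterior Normal(49/38, 8/19)
obs 7: x=1 → posterior Normal(163/130, 24/65)
obs 8: x=1 → posterior Normal(179/146, 24/73)
obs 9: x=3/4 → posterior Normal(191/162, 8/27)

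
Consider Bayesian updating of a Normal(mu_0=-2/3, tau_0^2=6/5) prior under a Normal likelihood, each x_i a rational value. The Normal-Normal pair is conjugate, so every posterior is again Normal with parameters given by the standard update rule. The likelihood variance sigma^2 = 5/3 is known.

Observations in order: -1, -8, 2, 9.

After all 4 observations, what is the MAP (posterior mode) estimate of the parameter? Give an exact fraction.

58/291

obs 1: x=-1 → posterior Normal(-104/129, 30/43)
obs 2: x=-8 → posterior Normal(-536/183, 30/61)
obs 3: x=2 → posterior Normal(-428/237, 30/79)
obs 4: x=9 → posterior Normal(58/291, 30/97)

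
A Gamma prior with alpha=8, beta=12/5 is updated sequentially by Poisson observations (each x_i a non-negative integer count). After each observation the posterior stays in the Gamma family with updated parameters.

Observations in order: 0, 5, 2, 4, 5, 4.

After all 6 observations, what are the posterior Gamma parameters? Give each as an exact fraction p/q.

obs 1: x=0 → posterior Gamma(8, 17/5)
obs 2: x=5 → posterior Gamma(13, 22/5)
obs 3: x=2 → posterior Gamma(15, 27/5)
obs 4: x=4 → posterior Gamma(19, 32/5)
obs 5: x=5 → posterior Gamma(24, 37/5)
obs 6: x=4 → posterior Gamma(28, 42/5)

alpha=28, beta=42/5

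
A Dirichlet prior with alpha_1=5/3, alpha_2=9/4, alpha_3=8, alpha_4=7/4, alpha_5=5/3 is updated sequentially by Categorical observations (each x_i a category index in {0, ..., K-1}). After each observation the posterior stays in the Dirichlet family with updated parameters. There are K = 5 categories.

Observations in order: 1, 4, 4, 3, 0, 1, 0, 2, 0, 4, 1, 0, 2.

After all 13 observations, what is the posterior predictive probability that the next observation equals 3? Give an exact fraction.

33/340

obs 1: x=1 → posterior Dirichlet(5/3, 13/4, 8, 7/4, 5/3)
obs 2: x=4 → posterior Dirichlet(5/3, 13/4, 8, 7/4, 8/3)
obs 3: x=4 → posterior Dirichlet(5/3, 13/4, 8, 7/4, 11/3)
obs 4: x=3 → posterior Dirichlet(5/3, 13/4, 8, 11/4, 11/3)
obs 5: x=0 → posterior Dirichlet(8/3, 13/4, 8, 11/4, 11/3)
obs 6: x=1 → posterior Dirichlet(8/3, 17/4, 8, 11/4, 11/3)
obs 7: x=0 → posterior Dirichlet(11/3, 17/4, 8, 11/4, 11/3)
obs 8: x=2 → posterior Dirichlet(11/3, 17/4, 9, 11/4, 11/3)
obs 9: x=0 → posterior Dirichlet(14/3, 17/4, 9, 11/4, 11/3)
obs 10: x=4 → posterior Dirichlet(14/3, 17/4, 9, 11/4, 14/3)
obs 11: x=1 → posterior Dirichlet(14/3, 21/4, 9, 11/4, 14/3)
obs 12: x=0 → posterior Dirichlet(17/3, 21/4, 9, 11/4, 14/3)
obs 13: x=2 → posterior Dirichlet(17/3, 21/4, 10, 11/4, 14/3)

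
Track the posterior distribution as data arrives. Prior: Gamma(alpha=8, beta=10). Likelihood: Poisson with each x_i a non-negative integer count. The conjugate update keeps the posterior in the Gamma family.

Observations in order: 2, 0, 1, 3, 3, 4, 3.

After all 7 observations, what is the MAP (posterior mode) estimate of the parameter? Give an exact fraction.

23/17

obs 1: x=2 → posterior Gamma(10, 11)
obs 2: x=0 → posterior Gamma(10, 12)
obs 3: x=1 → posterior Gamma(11, 13)
obs 4: x=3 → posterior Gamma(14, 14)
obs 5: x=3 → posterior Gamma(17, 15)
obs 6: x=4 → posterior Gamma(21, 16)
obs 7: x=3 → posterior Gamma(24, 17)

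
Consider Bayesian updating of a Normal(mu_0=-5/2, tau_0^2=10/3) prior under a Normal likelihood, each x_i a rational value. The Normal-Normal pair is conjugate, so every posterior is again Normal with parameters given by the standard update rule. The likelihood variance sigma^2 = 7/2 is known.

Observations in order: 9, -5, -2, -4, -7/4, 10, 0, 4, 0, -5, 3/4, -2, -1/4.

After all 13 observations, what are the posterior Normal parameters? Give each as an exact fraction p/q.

mu_0=45/562, tau_0^2=70/281

obs 1: x=9 → posterior Normal(255/82, 70/41)
obs 2: x=-5 → posterior Normal(55/122, 70/61)
obs 3: x=-2 → posterior Normal(-25/162, 70/81)
obs 4: x=-4 → posterior Normal(-185/202, 70/101)
obs 5: x=-7/4 → posterior Normal(-255/242, 70/121)
obs 6: x=10 → posterior Normal(145/282, 70/141)
obs 7: x=0 → posterior Normal(145/322, 10/23)
obs 8: x=4 → posterior Normal(305/362, 70/181)
obs 9: x=0 → posterior Normal(305/402, 70/201)
obs 10: x=-5 → posterior Normal(105/442, 70/221)
obs 11: x=3/4 → posterior Normal(135/482, 70/241)
obs 12: x=-2 → posterior Normal(55/522, 70/261)
obs 13: x=-1/4 → posterior Normal(45/562, 70/281)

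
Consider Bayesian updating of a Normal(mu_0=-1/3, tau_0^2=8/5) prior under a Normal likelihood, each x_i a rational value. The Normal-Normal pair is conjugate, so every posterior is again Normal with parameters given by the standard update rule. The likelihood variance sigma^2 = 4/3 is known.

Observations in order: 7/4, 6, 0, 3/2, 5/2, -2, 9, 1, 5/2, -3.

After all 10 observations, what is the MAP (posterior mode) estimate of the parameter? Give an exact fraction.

obs 1: x=7/4 → posterior Normal(53/66, 8/11)
obs 2: x=6 → posterior Normal(269/102, 8/17)
obs 3: x=0 → posterior Normal(269/138, 8/23)
obs 4: x=3/2 → posterior Normal(323/174, 8/29)
obs 5: x=5/2 → posterior Normal(59/30, 8/35)
obs 6: x=-2 → posterior Normal(341/246, 8/41)
obs 7: x=9 → posterior Normal(665/282, 8/47)
obs 8: x=1 → posterior Normal(701/318, 8/53)
obs 9: x=5/2 → posterior Normal(791/354, 8/59)
obs 10: x=-3 → posterior Normal(683/390, 8/65)

683/390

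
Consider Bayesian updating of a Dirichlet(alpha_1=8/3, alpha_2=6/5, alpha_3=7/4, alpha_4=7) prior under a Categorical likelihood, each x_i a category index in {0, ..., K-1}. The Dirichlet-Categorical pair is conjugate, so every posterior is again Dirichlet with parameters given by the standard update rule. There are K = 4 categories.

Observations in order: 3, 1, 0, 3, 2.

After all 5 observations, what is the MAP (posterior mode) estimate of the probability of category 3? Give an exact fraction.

480/817

obs 1: x=3 → posterior Dirichlet(8/3, 6/5, 7/4, 8)
obs 2: x=1 → posterior Dirichlet(8/3, 11/5, 7/4, 8)
obs 3: x=0 → posterior Dirichlet(11/3, 11/5, 7/4, 8)
obs 4: x=3 → posterior Dirichlet(11/3, 11/5, 7/4, 9)
obs 5: x=2 → posterior Dirichlet(11/3, 11/5, 11/4, 9)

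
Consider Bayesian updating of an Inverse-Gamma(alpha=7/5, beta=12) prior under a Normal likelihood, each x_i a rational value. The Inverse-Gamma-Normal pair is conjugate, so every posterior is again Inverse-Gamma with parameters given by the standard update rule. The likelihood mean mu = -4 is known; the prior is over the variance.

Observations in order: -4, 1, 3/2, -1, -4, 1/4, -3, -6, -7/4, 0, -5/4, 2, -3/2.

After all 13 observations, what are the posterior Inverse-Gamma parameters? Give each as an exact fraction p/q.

alpha=79/10, beta=2915/32

obs 1: x=-4 → posterior Inverse-Gamma(19/10, 12)
obs 2: x=1 → posterior Inverse-Gamma(12/5, 49/2)
obs 3: x=3/2 → posterior Inverse-Gamma(29/10, 317/8)
obs 4: x=-1 → posterior Inverse-Gamma(17/5, 353/8)
obs 5: x=-4 → posterior Inverse-Gamma(39/10, 353/8)
obs 6: x=1/4 → posterior Inverse-Gamma(22/5, 1701/32)
obs 7: x=-3 → posterior Inverse-Gamma(49/10, 1717/32)
obs 8: x=-6 → posterior Inverse-Gamma(27/5, 1781/32)
obs 9: x=-7/4 → posterior Inverse-Gamma(59/10, 931/16)
obs 10: x=0 → posterior Inverse-Gamma(32/5, 1059/16)
obs 11: x=-5/4 → posterior Inverse-Gamma(69/10, 2239/32)
obs 12: x=2 → posterior Inverse-Gamma(37/5, 2815/32)
obs 13: x=-3/2 → posterior Inverse-Gamma(79/10, 2915/32)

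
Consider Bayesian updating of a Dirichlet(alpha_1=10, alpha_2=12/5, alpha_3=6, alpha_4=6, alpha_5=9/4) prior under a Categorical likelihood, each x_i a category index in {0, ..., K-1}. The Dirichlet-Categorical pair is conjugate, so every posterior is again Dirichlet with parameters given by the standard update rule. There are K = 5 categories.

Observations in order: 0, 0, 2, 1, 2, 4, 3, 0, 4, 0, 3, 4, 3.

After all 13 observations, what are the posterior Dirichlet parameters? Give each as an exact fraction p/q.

obs 1: x=0 → posterior Dirichlet(11, 12/5, 6, 6, 9/4)
obs 2: x=0 → posterior Dirichlet(12, 12/5, 6, 6, 9/4)
obs 3: x=2 → posterior Dirichlet(12, 12/5, 7, 6, 9/4)
obs 4: x=1 → posterior Dirichlet(12, 17/5, 7, 6, 9/4)
obs 5: x=2 → posterior Dirichlet(12, 17/5, 8, 6, 9/4)
obs 6: x=4 → posterior Dirichlet(12, 17/5, 8, 6, 13/4)
obs 7: x=3 → posterior Dirichlet(12, 17/5, 8, 7, 13/4)
obs 8: x=0 → posterior Dirichlet(13, 17/5, 8, 7, 13/4)
obs 9: x=4 → posterior Dirichlet(13, 17/5, 8, 7, 17/4)
obs 10: x=0 → posterior Dirichlet(14, 17/5, 8, 7, 17/4)
obs 11: x=3 → posterior Dirichlet(14, 17/5, 8, 8, 17/4)
obs 12: x=4 → posterior Dirichlet(14, 17/5, 8, 8, 21/4)
obs 13: x=3 → posterior Dirichlet(14, 17/5, 8, 9, 21/4)

alpha_1=14, alpha_2=17/5, alpha_3=8, alpha_4=9, alpha_5=21/4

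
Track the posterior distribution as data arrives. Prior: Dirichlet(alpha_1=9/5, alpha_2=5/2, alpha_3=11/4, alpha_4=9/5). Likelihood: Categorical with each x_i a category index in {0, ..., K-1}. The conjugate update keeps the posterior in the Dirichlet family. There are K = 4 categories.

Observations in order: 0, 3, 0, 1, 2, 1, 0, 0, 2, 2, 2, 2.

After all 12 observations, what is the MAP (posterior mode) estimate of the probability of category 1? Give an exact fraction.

obs 1: x=0 → posterior Dirichlet(14/5, 5/2, 11/4, 9/5)
obs 2: x=3 → posterior Dirichlet(14/5, 5/2, 11/4, 14/5)
obs 3: x=0 → posterior Dirichlet(19/5, 5/2, 11/4, 14/5)
obs 4: x=1 → posterior Dirichlet(19/5, 7/2, 11/4, 14/5)
obs 5: x=2 → posterior Dirichlet(19/5, 7/2, 15/4, 14/5)
obs 6: x=1 → posterior Dirichlet(19/5, 9/2, 15/4, 14/5)
obs 7: x=0 → posterior Dirichlet(24/5, 9/2, 15/4, 14/5)
obs 8: x=0 → posterior Dirichlet(29/5, 9/2, 15/4, 14/5)
obs 9: x=2 → posterior Dirichlet(29/5, 9/2, 19/4, 14/5)
obs 10: x=2 → posterior Dirichlet(29/5, 9/2, 23/4, 14/5)
obs 11: x=2 → posterior Dirichlet(29/5, 9/2, 27/4, 14/5)
obs 12: x=2 → posterior Dirichlet(29/5, 9/2, 31/4, 14/5)

70/337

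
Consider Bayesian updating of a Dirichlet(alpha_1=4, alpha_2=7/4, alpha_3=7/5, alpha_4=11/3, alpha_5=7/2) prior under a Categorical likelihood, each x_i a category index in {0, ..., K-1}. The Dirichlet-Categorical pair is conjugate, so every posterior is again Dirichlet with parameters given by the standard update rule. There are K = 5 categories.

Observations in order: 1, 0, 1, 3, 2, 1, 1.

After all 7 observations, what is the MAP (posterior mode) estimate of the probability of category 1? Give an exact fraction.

obs 1: x=1 → posterior Dirichlet(4, 11/4, 7/5, 11/3, 7/2)
obs 2: x=0 → posterior Dirichlet(5, 11/4, 7/5, 11/3, 7/2)
obs 3: x=1 → posterior Dirichlet(5, 15/4, 7/5, 11/3, 7/2)
obs 4: x=3 → posterior Dirichlet(5, 15/4, 7/5, 14/3, 7/2)
obs 5: x=2 → posterior Dirichlet(5, 15/4, 12/5, 14/3, 7/2)
obs 6: x=1 → posterior Dirichlet(5, 19/4, 12/5, 14/3, 7/2)
obs 7: x=1 → posterior Dirichlet(5, 23/4, 12/5, 14/3, 7/2)

285/979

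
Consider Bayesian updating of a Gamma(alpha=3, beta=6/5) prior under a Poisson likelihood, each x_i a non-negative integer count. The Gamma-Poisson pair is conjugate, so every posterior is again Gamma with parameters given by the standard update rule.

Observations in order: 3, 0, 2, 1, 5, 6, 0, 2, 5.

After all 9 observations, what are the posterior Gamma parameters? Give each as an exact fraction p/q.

alpha=27, beta=51/5

obs 1: x=3 → posterior Gamma(6, 11/5)
obs 2: x=0 → posterior Gamma(6, 16/5)
obs 3: x=2 → posterior Gamma(8, 21/5)
obs 4: x=1 → posterior Gamma(9, 26/5)
obs 5: x=5 → posterior Gamma(14, 31/5)
obs 6: x=6 → posterior Gamma(20, 36/5)
obs 7: x=0 → posterior Gamma(20, 41/5)
obs 8: x=2 → posterior Gamma(22, 46/5)
obs 9: x=5 → posterior Gamma(27, 51/5)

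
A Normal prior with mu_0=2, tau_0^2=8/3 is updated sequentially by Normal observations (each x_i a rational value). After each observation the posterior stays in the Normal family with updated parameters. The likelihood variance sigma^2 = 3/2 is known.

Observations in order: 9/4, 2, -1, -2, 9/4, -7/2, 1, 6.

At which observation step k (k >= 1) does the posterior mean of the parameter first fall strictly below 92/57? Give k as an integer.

obs 1: x=9/4 → posterior Normal(54/25, 24/25)
obs 2: x=2 → posterior Normal(86/41, 24/41)
obs 3: x=-1 → posterior Normal(70/57, 8/19)
obs 4: x=-2 → posterior Normal(38/73, 24/73)
obs 5: x=9/4 → posterior Normal(74/89, 24/89)
obs 6: x=-7/2 → posterior Normal(6/35, 8/35)
obs 7: x=1 → posterior Normal(34/121, 24/121)
obs 8: x=6 → posterior Normal(130/137, 24/137)

k = 3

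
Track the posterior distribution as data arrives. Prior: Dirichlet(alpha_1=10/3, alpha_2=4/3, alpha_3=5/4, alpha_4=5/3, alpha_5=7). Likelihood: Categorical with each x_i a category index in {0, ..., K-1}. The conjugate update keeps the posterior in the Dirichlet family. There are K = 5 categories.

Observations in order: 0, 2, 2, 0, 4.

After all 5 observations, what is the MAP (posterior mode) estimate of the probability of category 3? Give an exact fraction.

8/175

obs 1: x=0 → posterior Dirichlet(13/3, 4/3, 5/4, 5/3, 7)
obs 2: x=2 → posterior Dirichlet(13/3, 4/3, 9/4, 5/3, 7)
obs 3: x=2 → posterior Dirichlet(13/3, 4/3, 13/4, 5/3, 7)
obs 4: x=0 → posterior Dirichlet(16/3, 4/3, 13/4, 5/3, 7)
obs 5: x=4 → posterior Dirichlet(16/3, 4/3, 13/4, 5/3, 8)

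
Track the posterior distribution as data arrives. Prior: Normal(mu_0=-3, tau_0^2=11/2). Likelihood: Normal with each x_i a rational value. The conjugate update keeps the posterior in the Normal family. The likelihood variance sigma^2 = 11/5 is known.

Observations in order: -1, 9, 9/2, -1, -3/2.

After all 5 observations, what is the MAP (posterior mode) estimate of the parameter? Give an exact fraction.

44/27

obs 1: x=-1 → posterior Normal(-11/7, 11/7)
obs 2: x=9 → posterior Normal(17/6, 11/12)
obs 3: x=9/2 → posterior Normal(113/34, 11/17)
obs 4: x=-1 → posterior Normal(103/44, 1/2)
obs 5: x=-3/2 → posterior Normal(44/27, 11/27)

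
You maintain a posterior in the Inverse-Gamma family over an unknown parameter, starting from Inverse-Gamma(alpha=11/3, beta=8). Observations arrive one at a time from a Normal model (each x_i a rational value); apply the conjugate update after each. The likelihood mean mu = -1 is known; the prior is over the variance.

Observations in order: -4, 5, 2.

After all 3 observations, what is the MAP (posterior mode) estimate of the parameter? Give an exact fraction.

obs 1: x=-4 → posterior Inverse-Gamma(25/6, 25/2)
obs 2: x=5 → posterior Inverse-Gamma(14/3, 61/2)
obs 3: x=2 → posterior Inverse-Gamma(31/6, 35)

210/37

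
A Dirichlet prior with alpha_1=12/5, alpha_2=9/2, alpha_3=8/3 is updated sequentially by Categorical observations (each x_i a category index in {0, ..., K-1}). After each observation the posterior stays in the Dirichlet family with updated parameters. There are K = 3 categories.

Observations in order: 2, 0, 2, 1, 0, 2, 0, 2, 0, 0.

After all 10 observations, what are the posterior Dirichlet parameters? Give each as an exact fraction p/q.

obs 1: x=2 → posterior Dirichlet(12/5, 9/2, 11/3)
obs 2: x=0 → posterior Dirichlet(17/5, 9/2, 11/3)
obs 3: x=2 → posterior Dirichlet(17/5, 9/2, 14/3)
obs 4: x=1 → posterior Dirichlet(17/5, 11/2, 14/3)
obs 5: x=0 → posterior Dirichlet(22/5, 11/2, 14/3)
obs 6: x=2 → posterior Dirichlet(22/5, 11/2, 17/3)
obs 7: x=0 → posterior Dirichlet(27/5, 11/2, 17/3)
obs 8: x=2 → posterior Dirichlet(27/5, 11/2, 20/3)
obs 9: x=0 → posterior Dirichlet(32/5, 11/2, 20/3)
obs 10: x=0 → posterior Dirichlet(37/5, 11/2, 20/3)

alpha_1=37/5, alpha_2=11/2, alpha_3=20/3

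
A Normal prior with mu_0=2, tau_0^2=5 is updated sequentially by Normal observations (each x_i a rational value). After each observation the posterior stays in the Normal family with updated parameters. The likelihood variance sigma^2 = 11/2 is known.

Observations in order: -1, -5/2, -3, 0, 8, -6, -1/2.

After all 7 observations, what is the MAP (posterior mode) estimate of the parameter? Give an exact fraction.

-28/81

obs 1: x=-1 → posterior Normal(4/7, 55/21)
obs 2: x=-5/2 → posterior Normal(-13/31, 55/31)
obs 3: x=-3 → posterior Normal(-43/41, 55/41)
obs 4: x=0 → posterior Normal(-43/51, 55/51)
obs 5: x=8 → posterior Normal(37/61, 55/61)
obs 6: x=-6 → posterior Normal(-23/71, 55/71)
obs 7: x=-1/2 → posterior Normal(-28/81, 55/81)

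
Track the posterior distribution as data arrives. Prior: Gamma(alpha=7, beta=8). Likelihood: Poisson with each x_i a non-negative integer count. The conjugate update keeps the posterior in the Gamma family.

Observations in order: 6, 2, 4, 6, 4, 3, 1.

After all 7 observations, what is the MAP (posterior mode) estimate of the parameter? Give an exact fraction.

32/15

obs 1: x=6 → posterior Gamma(13, 9)
obs 2: x=2 → posterior Gamma(15, 10)
obs 3: x=4 → posterior Gamma(19, 11)
obs 4: x=6 → posterior Gamma(25, 12)
obs 5: x=4 → posterior Gamma(29, 13)
obs 6: x=3 → posterior Gamma(32, 14)
obs 7: x=1 → posterior Gamma(33, 15)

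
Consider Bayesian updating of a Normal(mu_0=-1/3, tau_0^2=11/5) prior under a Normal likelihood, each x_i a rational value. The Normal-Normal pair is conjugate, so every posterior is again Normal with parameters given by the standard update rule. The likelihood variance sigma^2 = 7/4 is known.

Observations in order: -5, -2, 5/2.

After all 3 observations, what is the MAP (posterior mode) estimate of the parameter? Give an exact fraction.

obs 1: x=-5 → posterior Normal(-695/237, 77/79)
obs 2: x=-2 → posterior Normal(-959/369, 77/123)
obs 3: x=5/2 → posterior Normal(-629/501, 77/167)

-629/501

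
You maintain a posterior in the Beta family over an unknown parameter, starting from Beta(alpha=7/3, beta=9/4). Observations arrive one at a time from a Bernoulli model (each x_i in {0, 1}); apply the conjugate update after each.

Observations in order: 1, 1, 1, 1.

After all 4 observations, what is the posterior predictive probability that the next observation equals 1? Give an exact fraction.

76/103

obs 1: x=1 → posterior Beta(10/3, 9/4)
obs 2: x=1 → posterior Beta(13/3, 9/4)
obs 3: x=1 → posterior Beta(16/3, 9/4)
obs 4: x=1 → posterior Beta(19/3, 9/4)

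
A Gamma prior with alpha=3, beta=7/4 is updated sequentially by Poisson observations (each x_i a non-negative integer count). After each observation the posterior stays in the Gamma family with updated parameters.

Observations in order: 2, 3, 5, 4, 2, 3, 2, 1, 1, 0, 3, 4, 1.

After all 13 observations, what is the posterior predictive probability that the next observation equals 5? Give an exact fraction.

39600675540312300745766846139501705576890645434347110454275865622528/711315273339741053423037904884079962543966305351137065834101184115587

obs 1: x=2 → posterior Gamma(5, 11/4)
obs 2: x=3 → posterior Gamma(8, 15/4)
obs 3: x=5 → posterior Gamma(13, 19/4)
obs 4: x=4 → posterior Gamma(17, 23/4)
obs 5: x=2 → posterior Gamma(19, 27/4)
obs 6: x=3 → posterior Gamma(22, 31/4)
obs 7: x=2 → posterior Gamma(24, 35/4)
obs 8: x=1 → posterior Gamma(25, 39/4)
obs 9: x=1 → posterior Gamma(26, 43/4)
obs 10: x=0 → posterior Gamma(26, 47/4)
obs 11: x=3 → posterior Gamma(29, 51/4)
obs 12: x=4 → posterior Gamma(33, 55/4)
obs 13: x=1 → posterior Gamma(34, 59/4)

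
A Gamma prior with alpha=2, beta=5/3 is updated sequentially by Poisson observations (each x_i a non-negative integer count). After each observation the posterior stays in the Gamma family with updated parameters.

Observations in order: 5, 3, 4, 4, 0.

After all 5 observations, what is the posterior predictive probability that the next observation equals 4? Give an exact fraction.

obs 1: x=5 → posterior Gamma(7, 8/3)
obs 2: x=3 → posterior Gamma(10, 11/3)
obs 3: x=4 → posterior Gamma(14, 14/3)
obs 4: x=4 → posterior Gamma(18, 17/3)
obs 5: x=0 → posterior Gamma(18, 20/3)

127083479040000000000000000000/907846434775996175406740561329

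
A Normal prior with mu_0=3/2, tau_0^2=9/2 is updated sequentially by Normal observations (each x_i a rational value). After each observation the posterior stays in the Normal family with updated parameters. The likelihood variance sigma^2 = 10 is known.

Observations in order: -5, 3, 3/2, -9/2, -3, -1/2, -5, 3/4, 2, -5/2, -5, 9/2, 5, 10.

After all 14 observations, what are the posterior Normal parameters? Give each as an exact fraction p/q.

obs 1: x=-5 → posterior Normal(-15/29, 90/29)
obs 2: x=3 → posterior Normal(6/19, 45/19)
obs 3: x=3/2 → posterior Normal(51/94, 90/47)
obs 4: x=-9/2 → posterior Normal(-15/56, 45/28)
obs 5: x=-3 → posterior Normal(-42/65, 18/13)
obs 6: x=-1/2 → posterior Normal(-93/148, 45/37)
obs 7: x=-5 → posterior Normal(-183/166, 90/83)
obs 8: x=3/4 → posterior Normal(-339/368, 45/46)
obs 9: x=2 → posterior Normal(-267/404, 90/101)
obs 10: x=-5/2 → posterior Normal(-357/440, 9/11)
obs 11: x=-5 → posterior Normal(-537/476, 90/119)
obs 12: x=9/2 → posterior Normal(-375/512, 45/64)
obs 13: x=5 → posterior Normal(-195/548, 90/137)
obs 14: x=10 → posterior Normal(165/584, 45/73)

mu_0=165/584, tau_0^2=45/73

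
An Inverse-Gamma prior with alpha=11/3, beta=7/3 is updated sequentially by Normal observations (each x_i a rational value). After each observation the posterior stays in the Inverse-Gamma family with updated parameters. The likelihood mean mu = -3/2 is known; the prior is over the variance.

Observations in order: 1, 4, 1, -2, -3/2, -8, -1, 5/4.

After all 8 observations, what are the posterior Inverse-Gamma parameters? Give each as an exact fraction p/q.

alpha=23/3, beta=4691/96

obs 1: x=1 → posterior Inverse-Gamma(25/6, 131/24)
obs 2: x=4 → posterior Inverse-Gamma(14/3, 247/12)
obs 3: x=1 → posterior Inverse-Gamma(31/6, 569/24)
obs 4: x=-2 → posterior Inverse-Gamma(17/3, 143/6)
obs 5: x=-3/2 → posterior Inverse-Gamma(37/6, 143/6)
obs 6: x=-8 → posterior Inverse-Gamma(20/3, 1079/24)
obs 7: x=-1 → posterior Inverse-Gamma(43/6, 541/12)
obs 8: x=5/4 → posterior Inverse-Gamma(23/3, 4691/96)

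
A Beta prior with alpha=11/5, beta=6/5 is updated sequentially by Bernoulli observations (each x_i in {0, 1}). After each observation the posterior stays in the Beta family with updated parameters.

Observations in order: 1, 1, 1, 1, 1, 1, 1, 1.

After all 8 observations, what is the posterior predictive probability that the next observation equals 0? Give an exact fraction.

2/19

obs 1: x=1 → posterior Beta(16/5, 6/5)
obs 2: x=1 → posterior Beta(21/5, 6/5)
obs 3: x=1 → posterior Beta(26/5, 6/5)
obs 4: x=1 → posterior Beta(31/5, 6/5)
obs 5: x=1 → posterior Beta(36/5, 6/5)
obs 6: x=1 → posterior Beta(41/5, 6/5)
obs 7: x=1 → posterior Beta(46/5, 6/5)
obs 8: x=1 → posterior Beta(51/5, 6/5)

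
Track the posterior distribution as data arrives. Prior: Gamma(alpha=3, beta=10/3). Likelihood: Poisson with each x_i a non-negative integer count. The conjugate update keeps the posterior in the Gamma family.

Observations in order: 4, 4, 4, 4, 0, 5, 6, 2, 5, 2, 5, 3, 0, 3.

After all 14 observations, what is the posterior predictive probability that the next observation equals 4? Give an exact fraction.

59885315771449230975263348519713828982637041532320296788158459764425972089585150811671887872/381632387250001398942634660070813126748009990610207470587145195395351038314402103424072265625

obs 1: x=4 → posterior Gamma(7, 13/3)
obs 2: x=4 → posterior Gamma(11, 16/3)
obs 3: x=4 → posterior Gamma(15, 19/3)
obs 4: x=4 → posterior Gamma(19, 22/3)
obs 5: x=0 → posterior Gamma(19, 25/3)
obs 6: x=5 → posterior Gamma(24, 28/3)
obs 7: x=6 → posterior Gamma(30, 31/3)
obs 8: x=2 → posterior Gamma(32, 34/3)
obs 9: x=5 → posterior Gamma(37, 37/3)
obs 10: x=2 → posterior Gamma(39, 40/3)
obs 11: x=5 → posterior Gamma(44, 43/3)
obs 12: x=3 → posterior Gamma(47, 46/3)
obs 13: x=0 → posterior Gamma(47, 49/3)
obs 14: x=3 → posterior Gamma(50, 52/3)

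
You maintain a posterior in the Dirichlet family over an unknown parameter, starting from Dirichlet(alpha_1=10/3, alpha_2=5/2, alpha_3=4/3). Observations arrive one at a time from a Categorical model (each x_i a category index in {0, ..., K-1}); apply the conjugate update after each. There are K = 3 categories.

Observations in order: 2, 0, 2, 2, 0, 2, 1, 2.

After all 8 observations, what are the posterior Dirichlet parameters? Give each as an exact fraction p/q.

obs 1: x=2 → posterior Dirichlet(10/3, 5/2, 7/3)
obs 2: x=0 → posterior Dirichlet(13/3, 5/2, 7/3)
obs 3: x=2 → posterior Dirichlet(13/3, 5/2, 10/3)
obs 4: x=2 → posterior Dirichlet(13/3, 5/2, 13/3)
obs 5: x=0 → posterior Dirichlet(16/3, 5/2, 13/3)
obs 6: x=2 → posterior Dirichlet(16/3, 5/2, 16/3)
obs 7: x=1 → posterior Dirichlet(16/3, 7/2, 16/3)
obs 8: x=2 → posterior Dirichlet(16/3, 7/2, 19/3)

alpha_1=16/3, alpha_2=7/2, alpha_3=19/3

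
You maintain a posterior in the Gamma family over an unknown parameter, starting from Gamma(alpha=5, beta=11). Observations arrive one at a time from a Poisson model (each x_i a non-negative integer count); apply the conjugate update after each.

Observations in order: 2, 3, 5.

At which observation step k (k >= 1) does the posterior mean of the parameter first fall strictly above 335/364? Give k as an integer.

k = 3

obs 1: x=2 → posterior Gamma(7, 12)
obs 2: x=3 → posterior Gamma(10, 13)
obs 3: x=5 → posterior Gamma(15, 14)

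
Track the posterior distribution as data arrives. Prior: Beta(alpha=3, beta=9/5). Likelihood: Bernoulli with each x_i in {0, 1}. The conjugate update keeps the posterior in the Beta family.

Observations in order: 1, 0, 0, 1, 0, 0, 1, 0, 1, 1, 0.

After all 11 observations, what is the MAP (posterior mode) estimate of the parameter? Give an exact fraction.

obs 1: x=1 → posterior Beta(4, 9/5)
obs 2: x=0 → posterior Beta(4, 14/5)
obs 3: x=0 → posterior Beta(4, 19/5)
obs 4: x=1 → posterior Beta(5, 19/5)
obs 5: x=0 → posterior Beta(5, 24/5)
obs 6: x=0 → posterior Beta(5, 29/5)
obs 7: x=1 → posterior Beta(6, 29/5)
obs 8: x=0 → posterior Beta(6, 34/5)
obs 9: x=1 → posterior Beta(7, 34/5)
obs 10: x=1 → posterior Beta(8, 34/5)
obs 11: x=0 → posterior Beta(8, 39/5)

35/69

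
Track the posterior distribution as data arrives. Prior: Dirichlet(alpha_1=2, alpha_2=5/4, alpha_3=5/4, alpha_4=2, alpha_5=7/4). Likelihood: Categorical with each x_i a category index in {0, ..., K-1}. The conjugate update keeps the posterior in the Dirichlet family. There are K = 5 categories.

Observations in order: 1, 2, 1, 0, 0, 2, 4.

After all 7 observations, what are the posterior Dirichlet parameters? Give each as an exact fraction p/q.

obs 1: x=1 → posterior Dirichlet(2, 9/4, 5/4, 2, 7/4)
obs 2: x=2 → posterior Dirichlet(2, 9/4, 9/4, 2, 7/4)
obs 3: x=1 → posterior Dirichlet(2, 13/4, 9/4, 2, 7/4)
obs 4: x=0 → posterior Dirichlet(3, 13/4, 9/4, 2, 7/4)
obs 5: x=0 → posterior Dirichlet(4, 13/4, 9/4, 2, 7/4)
obs 6: x=2 → posterior Dirichlet(4, 13/4, 13/4, 2, 7/4)
obs 7: x=4 → posterior Dirichlet(4, 13/4, 13/4, 2, 11/4)

alpha_1=4, alpha_2=13/4, alpha_3=13/4, alpha_4=2, alpha_5=11/4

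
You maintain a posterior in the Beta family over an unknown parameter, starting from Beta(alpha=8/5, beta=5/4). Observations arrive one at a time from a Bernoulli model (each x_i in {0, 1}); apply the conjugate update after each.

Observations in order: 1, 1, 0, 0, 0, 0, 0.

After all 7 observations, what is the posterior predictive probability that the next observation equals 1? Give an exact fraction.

72/197

obs 1: x=1 → posterior Beta(13/5, 5/4)
obs 2: x=1 → posterior Beta(18/5, 5/4)
obs 3: x=0 → posterior Beta(18/5, 9/4)
obs 4: x=0 → posterior Beta(18/5, 13/4)
obs 5: x=0 → posterior Beta(18/5, 17/4)
obs 6: x=0 → posterior Beta(18/5, 21/4)
obs 7: x=0 → posterior Beta(18/5, 25/4)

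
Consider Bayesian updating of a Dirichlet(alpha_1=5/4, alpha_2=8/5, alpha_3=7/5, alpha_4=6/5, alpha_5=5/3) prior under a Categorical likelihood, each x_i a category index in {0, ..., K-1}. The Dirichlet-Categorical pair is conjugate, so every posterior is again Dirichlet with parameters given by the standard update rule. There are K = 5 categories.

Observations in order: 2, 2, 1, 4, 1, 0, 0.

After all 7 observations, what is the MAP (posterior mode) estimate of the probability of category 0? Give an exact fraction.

135/547

obs 1: x=2 → posterior Dirichlet(5/4, 8/5, 12/5, 6/5, 5/3)
obs 2: x=2 → posterior Dirichlet(5/4, 8/5, 17/5, 6/5, 5/3)
obs 3: x=1 → posterior Dirichlet(5/4, 13/5, 17/5, 6/5, 5/3)
obs 4: x=4 → posterior Dirichlet(5/4, 13/5, 17/5, 6/5, 8/3)
obs 5: x=1 → posterior Dirichlet(5/4, 18/5, 17/5, 6/5, 8/3)
obs 6: x=0 → posterior Dirichlet(9/4, 18/5, 17/5, 6/5, 8/3)
obs 7: x=0 → posterior Dirichlet(13/4, 18/5, 17/5, 6/5, 8/3)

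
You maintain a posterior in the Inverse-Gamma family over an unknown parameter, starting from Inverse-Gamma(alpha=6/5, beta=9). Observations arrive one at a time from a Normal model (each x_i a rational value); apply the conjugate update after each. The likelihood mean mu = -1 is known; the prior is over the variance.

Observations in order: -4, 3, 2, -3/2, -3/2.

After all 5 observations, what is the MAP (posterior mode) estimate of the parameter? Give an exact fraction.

525/94

obs 1: x=-4 → posterior Inverse-Gamma(17/10, 27/2)
obs 2: x=3 → posterior Inverse-Gamma(11/5, 43/2)
obs 3: x=2 → posterior Inverse-Gamma(27/10, 26)
obs 4: x=-3/2 → posterior Inverse-Gamma(16/5, 209/8)
obs 5: x=-3/2 → posterior Inverse-Gamma(37/10, 105/4)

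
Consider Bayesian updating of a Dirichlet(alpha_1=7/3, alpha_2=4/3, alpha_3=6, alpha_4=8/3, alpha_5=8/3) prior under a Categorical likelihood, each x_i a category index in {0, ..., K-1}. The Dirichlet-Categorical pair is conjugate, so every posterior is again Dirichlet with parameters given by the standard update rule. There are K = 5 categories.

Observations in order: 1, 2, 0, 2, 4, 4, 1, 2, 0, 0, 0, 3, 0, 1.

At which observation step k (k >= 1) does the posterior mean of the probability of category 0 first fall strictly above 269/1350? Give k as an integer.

obs 1: x=1 → posterior Dirichlet(7/3, 7/3, 6, 8/3, 8/3)
obs 2: x=2 → posterior Dirichlet(7/3, 7/3, 7, 8/3, 8/3)
obs 3: x=0 → posterior Dirichlet(10/3, 7/3, 7, 8/3, 8/3)
obs 4: x=2 → posterior Dirichlet(10/3, 7/3, 8, 8/3, 8/3)
obs 5: x=4 → posterior Dirichlet(10/3, 7/3, 8, 8/3, 11/3)
obs 6: x=4 → posterior Dirichlet(10/3, 7/3, 8, 8/3, 14/3)
obs 7: x=1 → posterior Dirichlet(10/3, 10/3, 8, 8/3, 14/3)
obs 8: x=2 → posterior Dirichlet(10/3, 10/3, 9, 8/3, 14/3)
obs 9: x=0 → posterior Dirichlet(13/3, 10/3, 9, 8/3, 14/3)
obs 10: x=0 → posterior Dirichlet(16/3, 10/3, 9, 8/3, 14/3)
obs 11: x=0 → posterior Dirichlet(19/3, 10/3, 9, 8/3, 14/3)
obs 12: x=3 → posterior Dirichlet(19/3, 10/3, 9, 11/3, 14/3)
obs 13: x=0 → posterior Dirichlet(22/3, 10/3, 9, 11/3, 14/3)
obs 14: x=1 → posterior Dirichlet(22/3, 13/3, 9, 11/3, 14/3)

k = 10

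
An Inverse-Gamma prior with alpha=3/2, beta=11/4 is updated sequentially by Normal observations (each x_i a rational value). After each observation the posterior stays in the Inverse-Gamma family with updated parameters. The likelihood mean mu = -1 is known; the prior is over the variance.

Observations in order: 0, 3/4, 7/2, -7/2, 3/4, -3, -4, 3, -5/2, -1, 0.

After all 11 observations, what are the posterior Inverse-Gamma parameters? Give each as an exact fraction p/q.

alpha=7, beta=571/16

obs 1: x=0 → posterior Inverse-Gamma(2, 13/4)
obs 2: x=3/4 → posterior Inverse-Gamma(5/2, 153/32)
obs 3: x=7/2 → posterior Inverse-Gamma(3, 477/32)
obs 4: x=-7/2 → posterior Inverse-Gamma(7/2, 577/32)
obs 5: x=3/4 → posterior Inverse-Gamma(4, 313/16)
obs 6: x=-3 → posterior Inverse-Gamma(9/2, 345/16)
obs 7: x=-4 → posterior Inverse-Gamma(5, 417/16)
obs 8: x=3 → posterior Inverse-Gamma(11/2, 545/16)
obs 9: x=-5/2 → posterior Inverse-Gamma(6, 563/16)
obs 10: x=-1 → posterior Inverse-Gamma(13/2, 563/16)
obs 11: x=0 → posterior Inverse-Gamma(7, 571/16)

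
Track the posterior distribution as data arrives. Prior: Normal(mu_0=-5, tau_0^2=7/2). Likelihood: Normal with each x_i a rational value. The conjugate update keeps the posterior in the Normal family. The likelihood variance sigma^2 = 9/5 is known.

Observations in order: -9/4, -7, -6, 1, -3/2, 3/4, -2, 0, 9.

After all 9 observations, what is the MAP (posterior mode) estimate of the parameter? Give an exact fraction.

-10/9

obs 1: x=-9/4 → posterior Normal(-675/212, 63/53)
obs 2: x=-7 → posterior Normal(-1655/352, 63/88)
obs 3: x=-6 → posterior Normal(-2495/492, 21/41)
obs 4: x=1 → posterior Normal(-2355/632, 63/158)
obs 5: x=-3/2 → posterior Normal(-2565/772, 63/193)
obs 6: x=3/4 → posterior Normal(-205/76, 21/76)
obs 7: x=-2 → posterior Normal(-685/263, 63/263)
obs 8: x=0 → posterior Normal(-685/298, 63/298)
obs 9: x=9 → posterior Normal(-10/9, 7/37)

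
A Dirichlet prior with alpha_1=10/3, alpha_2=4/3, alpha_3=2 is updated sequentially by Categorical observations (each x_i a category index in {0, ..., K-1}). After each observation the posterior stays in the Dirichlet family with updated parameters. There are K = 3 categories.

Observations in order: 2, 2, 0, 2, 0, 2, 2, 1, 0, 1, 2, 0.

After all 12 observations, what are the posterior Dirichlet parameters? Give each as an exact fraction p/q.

obs 1: x=2 → posterior Dirichlet(10/3, 4/3, 3)
obs 2: x=2 → posterior Dirichlet(10/3, 4/3, 4)
obs 3: x=0 → posterior Dirichlet(13/3, 4/3, 4)
obs 4: x=2 → posterior Dirichlet(13/3, 4/3, 5)
obs 5: x=0 → posterior Dirichlet(16/3, 4/3, 5)
obs 6: x=2 → posterior Dirichlet(16/3, 4/3, 6)
obs 7: x=2 → posterior Dirichlet(16/3, 4/3, 7)
obs 8: x=1 → posterior Dirichlet(16/3, 7/3, 7)
obs 9: x=0 → posterior Dirichlet(19/3, 7/3, 7)
obs 10: x=1 → posterior Dirichlet(19/3, 10/3, 7)
obs 11: x=2 → posterior Dirichlet(19/3, 10/3, 8)
obs 12: x=0 → posterior Dirichlet(22/3, 10/3, 8)

alpha_1=22/3, alpha_2=10/3, alpha_3=8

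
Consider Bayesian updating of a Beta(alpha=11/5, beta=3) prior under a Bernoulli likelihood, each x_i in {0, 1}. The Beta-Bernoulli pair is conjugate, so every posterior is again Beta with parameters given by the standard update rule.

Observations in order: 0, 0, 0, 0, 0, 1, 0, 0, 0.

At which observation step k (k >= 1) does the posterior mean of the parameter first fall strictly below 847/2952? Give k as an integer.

obs 1: x=0 → posterior Beta(11/5, 4)
obs 2: x=0 → posterior Beta(11/5, 5)
obs 3: x=0 → posterior Beta(11/5, 6)
obs 4: x=0 → posterior Beta(11/5, 7)
obs 5: x=0 → posterior Beta(11/5, 8)
obs 6: x=1 → posterior Beta(16/5, 8)
obs 7: x=0 → posterior Beta(16/5, 9)
obs 8: x=0 → posterior Beta(16/5, 10)
obs 9: x=0 → posterior Beta(16/5, 11)

k = 3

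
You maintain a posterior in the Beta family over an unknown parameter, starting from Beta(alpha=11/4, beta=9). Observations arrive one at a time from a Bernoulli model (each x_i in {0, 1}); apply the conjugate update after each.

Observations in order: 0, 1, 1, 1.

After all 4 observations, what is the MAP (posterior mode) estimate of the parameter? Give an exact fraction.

19/55

obs 1: x=0 → posterior Beta(11/4, 10)
obs 2: x=1 → posterior Beta(15/4, 10)
obs 3: x=1 → posterior Beta(19/4, 10)
obs 4: x=1 → posterior Beta(23/4, 10)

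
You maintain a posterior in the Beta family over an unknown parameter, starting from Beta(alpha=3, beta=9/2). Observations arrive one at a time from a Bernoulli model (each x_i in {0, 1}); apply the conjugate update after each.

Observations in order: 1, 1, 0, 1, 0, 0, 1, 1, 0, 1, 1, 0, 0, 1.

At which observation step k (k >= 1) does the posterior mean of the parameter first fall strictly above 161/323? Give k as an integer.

obs 1: x=1 → posterior Beta(4, 9/2)
obs 2: x=1 → posterior Beta(5, 9/2)
obs 3: x=0 → posterior Beta(5, 11/2)
obs 4: x=1 → posterior Beta(6, 11/2)
obs 5: x=0 → posterior Beta(6, 13/2)
obs 6: x=0 → posterior Beta(6, 15/2)
obs 7: x=1 → posterior Beta(7, 15/2)
obs 8: x=1 → posterior Beta(8, 15/2)
obs 9: x=0 → posterior Beta(8, 17/2)
obs 10: x=1 → posterior Beta(9, 17/2)
obs 11: x=1 → posterior Beta(10, 17/2)
obs 12: x=0 → posterior Beta(10, 19/2)
obs 13: x=0 → posterior Beta(10, 21/2)
obs 14: x=1 → posterior Beta(11, 21/2)

k = 2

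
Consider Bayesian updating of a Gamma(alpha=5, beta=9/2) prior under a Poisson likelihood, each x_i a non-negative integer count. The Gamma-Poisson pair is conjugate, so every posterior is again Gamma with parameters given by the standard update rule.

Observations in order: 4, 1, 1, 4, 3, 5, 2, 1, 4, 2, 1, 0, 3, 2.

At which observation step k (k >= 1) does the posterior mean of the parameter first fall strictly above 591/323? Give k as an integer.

obs 1: x=4 → posterior Gamma(9, 11/2)
obs 2: x=1 → posterior Gamma(10, 13/2)
obs 3: x=1 → posterior Gamma(11, 15/2)
obs 4: x=4 → posterior Gamma(15, 17/2)
obs 5: x=3 → posterior Gamma(18, 19/2)
obs 6: x=5 → posterior Gamma(23, 21/2)
obs 7: x=2 → posterior Gamma(25, 23/2)
obs 8: x=1 → posterior Gamma(26, 25/2)
obs 9: x=4 → posterior Gamma(30, 27/2)
obs 10: x=2 → posterior Gamma(32, 29/2)
obs 11: x=1 → posterior Gamma(33, 31/2)
obs 12: x=0 → posterior Gamma(33, 33/2)
obs 13: x=3 → posterior Gamma(36, 35/2)
obs 14: x=2 → posterior Gamma(38, 37/2)

k = 5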